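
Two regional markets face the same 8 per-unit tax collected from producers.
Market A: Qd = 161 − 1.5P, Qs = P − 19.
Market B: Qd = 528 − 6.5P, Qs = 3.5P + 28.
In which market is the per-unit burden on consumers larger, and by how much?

Market A: pre-tax P* = 72, Q* = 53; post-tax Q = 48.2; per-unit burden on consumers = 3.2.
Market B: pre-tax P* = 50, Q* = 203; post-tax Q = 184.8; per-unit burden on consumers = 2.8.
Difference: 3.2 vs 2.8 → market A is larger by 0.4.

Market A, by 0.4.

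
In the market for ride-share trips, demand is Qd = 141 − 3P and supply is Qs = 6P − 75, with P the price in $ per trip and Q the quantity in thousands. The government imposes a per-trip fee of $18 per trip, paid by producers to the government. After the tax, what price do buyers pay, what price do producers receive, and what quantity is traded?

Buyers pay $36; producers receive $18; quantity = 33.

Without the tax, 141 − 3P = 6P − 75 gives 9P = 216, so P* = $24 and Q* = 69.
With the tax collected from producers, supply shifts: Qs = 6(P − 18) − 75.
New equilibrium: buyers pay $36, producers receive $18, Q = 33. (Wedge: Pb − Ps = 18.)
The less price-elastic side of the market bears the larger share of a per-unit tax.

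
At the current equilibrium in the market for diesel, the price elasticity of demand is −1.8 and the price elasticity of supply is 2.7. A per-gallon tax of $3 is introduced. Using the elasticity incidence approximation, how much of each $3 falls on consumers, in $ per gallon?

Incidence ratio: consumers' share ≈ εs / (εs + |εd|) = 2.7 / (2.7 + 1.8) = 0.6.
So consumers bear ≈ 0.6 × $3 = $1.8; suppliers bear $1.2.

Consumers bear ≈ $1.8 per gallon.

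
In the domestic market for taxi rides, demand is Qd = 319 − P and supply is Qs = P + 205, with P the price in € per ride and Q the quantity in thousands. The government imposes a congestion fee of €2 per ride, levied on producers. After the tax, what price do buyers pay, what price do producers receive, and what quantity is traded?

Before the tax: set 319 − P = P + 205 → P* = €57, Q* = 262.
With the tax collected from producers, supply shifts: Qs = (P − 2) + 205.
Solving gives Q = 261 with buyers paying €58 and producers receiving €56 (the €2 wedge).
The less price-elastic side of the market bears the larger share of a per-unit tax.

Buyers pay €58; producers receive €56; quantity = 261.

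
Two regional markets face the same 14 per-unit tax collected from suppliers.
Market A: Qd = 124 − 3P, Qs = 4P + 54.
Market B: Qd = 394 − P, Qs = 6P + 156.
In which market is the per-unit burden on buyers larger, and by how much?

Market B, by 4.

Market A: pre-tax P* = 10, Q* = 94; post-tax Q = 70; per-unit burden on buyers = 8.
Market B: pre-tax P* = 34, Q* = 360; post-tax Q = 348; per-unit burden on buyers = 12.
Difference: 8 vs 12 → market B is larger by 4.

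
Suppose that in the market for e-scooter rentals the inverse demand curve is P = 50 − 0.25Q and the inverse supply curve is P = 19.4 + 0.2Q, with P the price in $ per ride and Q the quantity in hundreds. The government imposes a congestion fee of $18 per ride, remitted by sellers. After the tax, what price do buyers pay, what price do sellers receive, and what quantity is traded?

Rewrite in direct form: Qd = 200 − 4P and Qs = 5P − 97.
Without the tax, 200 − 4P = 5P − 97 gives 9P = 297, so P* = $33 and Q* = 68.
With the tax collected from sellers, supply shifts: Qs = 5(P − 18) − 97.
New equilibrium: buyers pay $43, sellers receive $25, Q = 28. (Wedge: Pb − Ps = 18.)
The less price-elastic side of the market bears the larger share of a per-unit tax.

Buyers pay $43; sellers receive $25; quantity = 28.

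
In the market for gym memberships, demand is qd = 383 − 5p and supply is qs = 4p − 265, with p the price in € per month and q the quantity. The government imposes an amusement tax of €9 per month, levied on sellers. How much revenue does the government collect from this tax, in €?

Without the tax, 383 − 5p = 4p − 265 gives 9p = 648, so p* = €72 and q* = 23.
With the tax collected from sellers, supply shifts: qs = 4(p − 9) − 265.
New equilibrium: buyers pay €76, sellers receive €67, q = 3. (Wedge: pb − ps = 9.)
Revenue = t · Q = 9 · 3 = €27.

Tax revenue = €27.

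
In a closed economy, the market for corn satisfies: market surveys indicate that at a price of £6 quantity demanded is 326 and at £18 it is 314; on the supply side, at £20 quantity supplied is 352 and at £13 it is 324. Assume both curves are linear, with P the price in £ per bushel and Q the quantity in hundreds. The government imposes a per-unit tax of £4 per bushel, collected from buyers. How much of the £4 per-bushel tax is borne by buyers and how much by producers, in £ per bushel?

Demand slope: (314 − 326)/(18 − 6) = -1, so Qd = 332 − P.
Supply slope: (324 − 352)/(13 − 20) = 4, so Qs = 4P + 272.
Without the tax, 332 − P = 4P + 272 gives 5P = 60, so P* = £12 and Q* = 320.
With the tax collected from buyers, demand (in seller-price terms) shifts: Qd = 332 − (P + 4).
Solving gives Q = 316.8 with buyers paying £15.2 and producers receiving £11.2 (the £4 wedge).
Burden on buyers: £3.2; on producers: £0.8. (They sum to £4.)
The less price-elastic side of the market bears the larger share of a per-unit tax.

Buyers bear £3.2 per bushel; producers bear £0.8 per bushel.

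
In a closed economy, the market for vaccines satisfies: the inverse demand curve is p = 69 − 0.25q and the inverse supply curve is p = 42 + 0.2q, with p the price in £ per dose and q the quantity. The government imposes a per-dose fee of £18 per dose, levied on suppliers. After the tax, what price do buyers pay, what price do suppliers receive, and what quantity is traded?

Inverting to q(p) form: qd = 276 − 4p; qs = 5p − 210.
Without the tax, 276 − 4p = 5p − 210 gives 9p = 486, so p* = £54 and q* = 60.
With the tax collected from suppliers, supply shifts: qs = 5(p − 18) − 210.
New equilibrium: buyers pay £64, suppliers receive £46, q = 20. (Wedge: pb − ps = 18.)
The less price-elastic side of the market bears the larger share of a per-unit tax.

Buyers pay £64; suppliers receive £46; quantity = 20.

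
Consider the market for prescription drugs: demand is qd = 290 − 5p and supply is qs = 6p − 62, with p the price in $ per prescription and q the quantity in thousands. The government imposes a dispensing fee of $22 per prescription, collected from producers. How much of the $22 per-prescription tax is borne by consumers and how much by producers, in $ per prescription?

Without the tax, 290 − 5p = 6p − 62 gives 11p = 352, so p* = $32 and q* = 130.
With the tax collected from producers, supply shifts: qs = 6(p − 22) − 62.
New equilibrium: consumers pay $44, producers receive $22, q = 70. (Wedge: pb − ps = 22.)
Burden on consumers: $12; on producers: $10. (They sum to $22.)
The less price-elastic side of the market bears the larger share of a per-unit tax.

Consumers bear $12 per prescription; producers bear $10 per prescription.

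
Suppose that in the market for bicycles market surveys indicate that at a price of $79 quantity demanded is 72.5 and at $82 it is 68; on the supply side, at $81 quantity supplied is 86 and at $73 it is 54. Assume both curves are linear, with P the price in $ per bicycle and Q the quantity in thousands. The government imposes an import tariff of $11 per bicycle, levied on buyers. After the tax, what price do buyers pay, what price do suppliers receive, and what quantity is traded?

Demand slope: (68 − 72.5)/(82 − 79) = -1.5, so Qd = 191 − 1.5P.
Supply slope: (54 − 86)/(73 − 81) = 4, so Qs = 4P − 238.
Before the tax: set 191 − 1.5P = 4P − 238 → P* = $78, Q* = 74.
With the tax collected from buyers, demand (in seller-price terms) shifts: Qd = 191 − 1.5(P + 11).
New equilibrium: buyers pay $86, suppliers receive $75, Q = 62. (Wedge: Pb − Ps = 11.)

Buyers pay $86; suppliers receive $75; quantity = 62.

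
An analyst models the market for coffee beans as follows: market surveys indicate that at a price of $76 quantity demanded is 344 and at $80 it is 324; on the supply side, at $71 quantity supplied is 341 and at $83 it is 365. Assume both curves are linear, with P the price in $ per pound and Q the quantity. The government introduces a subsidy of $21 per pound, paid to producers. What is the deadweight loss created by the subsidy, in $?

Deadweight loss = $315.

Demand slope: (324 − 344)/(80 − 76) = -5, so Qd = 724 − 5P.
Supply slope: (365 − 341)/(83 − 71) = 2, so Qs = 2P + 199.
Before the subsidy: set 724 − 5P = 2P + 199 → P* = $75, Q* = 349.
With a per-unit subsidy paid to producers, each receives P + 21 per unit sold, so supply becomes Qs = 2(P + 21) + 199.
New equilibrium: buyers pay $69, producers receive $90, Q = 379. (Wedge: Pb − Ps = −21.)
Quantity rises by |ΔQ| = |349 − 379| = 30.
DWL = ½ · t · |ΔQ| = ½ · 21 · 30 = $315.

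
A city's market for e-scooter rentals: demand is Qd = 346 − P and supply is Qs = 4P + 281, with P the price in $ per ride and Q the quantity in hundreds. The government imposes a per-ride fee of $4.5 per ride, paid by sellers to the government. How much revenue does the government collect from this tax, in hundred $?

Without the tax, 346 − P = 4P + 281 gives 5P = 65, so P* = $13 and Q* = 333.
With the tax collected from sellers, supply shifts: Qs = 4(P − 4.5) + 281.
Solving gives Q = 329.4 with buyers paying $16.6 and sellers receiving $12.1 (the $4.5 wedge).
Revenue = t · Q = 4.5 · 329.4 = $1482.3.

Tax revenue = $1482.3 hundred.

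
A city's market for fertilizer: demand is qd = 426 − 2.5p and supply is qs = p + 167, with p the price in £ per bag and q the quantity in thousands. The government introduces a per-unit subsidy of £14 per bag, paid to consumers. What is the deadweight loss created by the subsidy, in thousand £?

Without the subsidy, 426 − 2.5p = p + 167 gives 3.5p = 259, so p* = £74 and q* = 241.
With a per-unit subsidy paid to consumers, each effectively pays p − 14, so demand becomes qd = 426 − 2.5(p − 14).
Solving gives q = 251 with consumers paying £70 and sellers receiving £84 (the £14 wedge).
Quantity rises by |ΔQ| = |241 − 251| = 10.
DWL = ½ · t · |ΔQ| = ½ · 14 · 10 = £70.

Deadweight loss = £70 thousand.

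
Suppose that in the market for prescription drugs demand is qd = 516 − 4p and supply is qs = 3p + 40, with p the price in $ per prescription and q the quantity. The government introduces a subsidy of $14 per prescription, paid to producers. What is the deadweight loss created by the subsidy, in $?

Deadweight loss = $168.

Before the subsidy: set 516 − 4p = 3p + 40 → p* = $68, q* = 244.
With a per-unit subsidy paid to producers, each receives p + 14 per unit sold, so supply becomes qs = 3(p + 14) + 40.
Solving gives q = 268 with consumers paying $62 and producers receiving $76 (the $14 wedge).
Quantity rises by |ΔQ| = |244 − 268| = 24.
DWL = ½ · t · |ΔQ| = ½ · 14 · 24 = $168.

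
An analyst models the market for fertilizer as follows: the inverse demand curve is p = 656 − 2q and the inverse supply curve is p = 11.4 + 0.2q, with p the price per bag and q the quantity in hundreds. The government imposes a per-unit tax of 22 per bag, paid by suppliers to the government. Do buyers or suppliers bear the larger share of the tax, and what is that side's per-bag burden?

Inverting to q(p) form: qd = 328 − 0.5p; qs = 5p − 57.
Before the tax: set 328 − 0.5p = 5p − 57 → p* = 70, q* = 293.
With the tax collected from suppliers, supply shifts: qs = 5(p − 22) − 57.
Solving gives q = 283 with buyers paying 90 and suppliers receiving 68 (the 22 wedge).
Per-bag burden: buyers 20, suppliers 2.
Buyers take the larger share because demand is less price-elastic here (demand slope 0.5 vs supply slope 5).
The less price-elastic side of the market bears the larger share of a per-unit tax.

Buyers bear the larger share: 20 per bag.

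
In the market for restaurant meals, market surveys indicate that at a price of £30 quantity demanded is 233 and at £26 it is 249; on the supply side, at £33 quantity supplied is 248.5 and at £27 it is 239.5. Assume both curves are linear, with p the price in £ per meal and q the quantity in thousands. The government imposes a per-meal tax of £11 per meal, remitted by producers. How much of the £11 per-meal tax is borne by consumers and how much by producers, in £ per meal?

Consumers bear £3 per meal; producers bear £8 per meal.

Demand slope: (249 − 233)/(26 − 30) = -4, so qd = 353 − 4p.
Supply slope: (239.5 − 248.5)/(27 − 33) = 1.5, so qs = 1.5p + 199.
Before the tax: set 353 − 4p = 1.5p + 199 → p* = £28, q* = 241.
With the tax collected from producers, supply shifts: qs = 1.5(p − 11) + 199.
Solving gives q = 229 with consumers paying £31 and producers receiving £20 (the £11 wedge).
Burden on consumers: £3; on producers: £8. (They sum to £11.)
The less price-elastic side of the market bears the larger share of a per-unit tax.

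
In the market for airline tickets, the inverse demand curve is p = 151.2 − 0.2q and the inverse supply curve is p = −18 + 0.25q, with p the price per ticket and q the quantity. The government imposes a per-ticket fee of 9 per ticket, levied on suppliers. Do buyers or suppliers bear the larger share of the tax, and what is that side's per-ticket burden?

Suppliers bear the larger share: 5 per ticket.

Rewrite in direct form: qd = 756 − 5p and qs = 4p + 72.
Without the tax, 756 − 5p = 4p + 72 gives 9p = 684, so p* = 76 and q* = 376.
With the tax collected from suppliers, supply shifts: qs = 4(p − 9) + 72.
Solving gives q = 356 with buyers paying 80 and suppliers receiving 71 (the 9 wedge).
Per-ticket burden: buyers 4, suppliers 5.
Suppliers take the larger share because supply is less price-elastic here (demand slope 5 vs supply slope 4).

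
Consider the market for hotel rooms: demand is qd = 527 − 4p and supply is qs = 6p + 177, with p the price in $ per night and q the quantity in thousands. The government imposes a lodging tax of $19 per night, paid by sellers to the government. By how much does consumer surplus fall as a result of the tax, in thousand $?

Consumer surplus falls by $4151.88 thousand.

Without the tax, 527 − 4p = 6p + 177 gives 10p = 350, so p* = $35 and q* = 387.
With the tax collected from sellers, supply shifts: qs = 6(p − 19) + 177.
New equilibrium: buyers pay $46.4, sellers receive $27.4, q = 341.4. (Wedge: pb − ps = 19.)
ΔCS is the trapezoid between Q = 341.4 and Q = 387 of height $11.4: ½ · (387 + 341.4) · 11.4 = $4151.88.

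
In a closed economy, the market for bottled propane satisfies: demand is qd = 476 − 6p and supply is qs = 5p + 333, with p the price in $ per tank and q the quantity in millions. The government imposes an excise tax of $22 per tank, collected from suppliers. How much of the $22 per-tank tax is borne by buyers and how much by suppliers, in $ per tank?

Buyers bear $10 per tank; suppliers bear $12 per tank.

Without the tax, 476 − 6p = 5p + 333 gives 11p = 143, so p* = $13 and q* = 398.
With the tax collected from suppliers, supply shifts: qs = 5(p − 22) + 333.
Solving gives q = 338 with buyers paying $23 and suppliers receiving $1 (the $22 wedge).
Burden on buyers: $10; on suppliers: $12. (They sum to $22.)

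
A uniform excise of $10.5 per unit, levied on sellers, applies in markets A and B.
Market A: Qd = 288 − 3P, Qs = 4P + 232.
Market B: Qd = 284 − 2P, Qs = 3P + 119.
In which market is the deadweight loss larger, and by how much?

Market A, by $28.35.

Market A: pre-tax P* = $8, Q* = 264; post-tax Q = 246; deadweight loss = $94.5.
Market B: pre-tax P* = $33, Q* = 218; post-tax Q = 205.4; deadweight loss = $66.15.
Difference: $94.5 vs $66.15 → market A is larger by $28.35.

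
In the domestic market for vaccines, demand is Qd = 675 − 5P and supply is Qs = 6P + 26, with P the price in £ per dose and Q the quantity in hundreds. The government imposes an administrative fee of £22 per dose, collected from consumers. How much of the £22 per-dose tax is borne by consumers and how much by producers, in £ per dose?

Without the tax, 675 − 5P = 6P + 26 gives 11P = 649, so P* = £59 and Q* = 380.
With the tax collected from consumers, demand (in seller-price terms) shifts: Qd = 675 − 5(P + 22).
New equilibrium: consumers pay £71, producers receive £49, Q = 320. (Wedge: Pb − Ps = 22.)
Burden on consumers: £12; on producers: £10. (They sum to £22.)
The less price-elastic side of the market bears the larger share of a per-unit tax.

Consumers bear £12 per dose; producers bear £10 per dose.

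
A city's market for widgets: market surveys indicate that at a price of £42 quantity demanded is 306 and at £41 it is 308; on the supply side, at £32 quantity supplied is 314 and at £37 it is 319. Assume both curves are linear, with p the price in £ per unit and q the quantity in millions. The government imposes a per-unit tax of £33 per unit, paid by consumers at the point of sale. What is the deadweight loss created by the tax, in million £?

Demand slope: (308 − 306)/(41 − 42) = -2, so qd = 390 − 2p.
Supply slope: (319 − 314)/(37 − 32) = 1, so qs = p + 282.
Before the tax: set 390 − 2p = p + 282 → p* = £36, q* = 318.
With the tax collected from consumers, demand (in seller-price terms) shifts: qd = 390 − 2(p + 33).
Solving gives q = 296 with consumers paying £47 and producers receiving £14 (the £33 wedge).
Quantity falls by |ΔQ| = |318 − 296| = 22.
DWL = ½ · t · |ΔQ| = ½ · 33 · 22 = £363.

Deadweight loss = £363 million.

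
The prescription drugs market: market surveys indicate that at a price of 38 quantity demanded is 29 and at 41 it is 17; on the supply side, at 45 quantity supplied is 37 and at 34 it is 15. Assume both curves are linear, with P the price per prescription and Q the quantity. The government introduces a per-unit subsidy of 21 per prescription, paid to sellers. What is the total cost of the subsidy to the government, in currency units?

Government outlay = 1113.

Demand slope: (17 − 29)/(41 − 38) = -4, so Qd = 181 − 4P.
Supply slope: (15 − 37)/(34 − 45) = 2, so Qs = 2P − 53.
Without the subsidy, 181 − 4P = 2P − 53 gives 6P = 234, so P* = 39 and Q* = 25.
With a per-unit subsidy paid to sellers, each receives P + 21 per unit sold, so supply becomes Qs = 2(P + 21) − 53.
Solving gives Q = 53 with buyers paying 32 and sellers receiving 53 (the 21 wedge).
Outlay = t · Q = 21 · 53 = 1113.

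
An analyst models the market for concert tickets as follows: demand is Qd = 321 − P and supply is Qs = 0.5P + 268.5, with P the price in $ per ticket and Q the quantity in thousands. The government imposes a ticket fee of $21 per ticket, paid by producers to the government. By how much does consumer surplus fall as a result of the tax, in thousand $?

Consumer surplus falls by $1977.5 thousand.

Without the tax, 321 − P = 0.5P + 268.5 gives 1.5P = 52.5, so P* = $35 and Q* = 286.
With the tax collected from producers, supply shifts: Qs = 0.5(P − 21) + 268.5.
Solving gives Q = 279 with consumers paying $42 and producers receiving $21 (the $21 wedge).
ΔCS is the trapezoid between Q = 279 and Q = 286 of height $7: ½ · (286 + 279) · 7 = $1977.5.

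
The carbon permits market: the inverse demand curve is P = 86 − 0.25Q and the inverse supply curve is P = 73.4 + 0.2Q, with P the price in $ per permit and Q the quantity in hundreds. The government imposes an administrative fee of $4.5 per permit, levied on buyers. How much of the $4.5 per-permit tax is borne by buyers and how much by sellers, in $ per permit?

Buyers bear $2.5 per permit; sellers bear $2 per permit.

Inverting to Q(P) form: Qd = 344 − 4P; Qs = 5P − 367.
Without the tax, 344 − 4P = 5P − 367 gives 9P = 711, so P* = $79 and Q* = 28.
With the tax collected from buyers, demand (in seller-price terms) shifts: Qd = 344 − 4(P + 4.5).
New equilibrium: buyers pay $81.5, sellers receive $77, Q = 18. (Wedge: Pb − Ps = 4.5.)
Burden on buyers: $2.5; on sellers: $2. (They sum to $4.5.)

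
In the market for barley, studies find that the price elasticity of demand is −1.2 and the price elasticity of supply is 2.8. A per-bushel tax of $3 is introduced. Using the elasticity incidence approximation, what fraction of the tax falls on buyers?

Buyers' share ≈ 0.7.

Incidence ratio: buyers' share ≈ εs / (εs + |εd|) = 2.8 / (2.8 + 1.2) = 0.7.
Supply is the more elastic side, so buyers bear the larger share.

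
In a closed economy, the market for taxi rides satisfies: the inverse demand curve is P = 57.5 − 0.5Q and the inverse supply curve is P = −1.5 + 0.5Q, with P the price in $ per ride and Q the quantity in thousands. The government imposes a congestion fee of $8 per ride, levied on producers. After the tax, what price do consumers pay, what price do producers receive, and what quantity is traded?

Consumers pay $32; producers receive $24; quantity = 51.

Inverting to Q(P) form: Qd = 115 − 2P; Qs = 2P + 3.
Before the tax: set 115 − 2P = 2P + 3 → P* = $28, Q* = 59.
With the tax collected from producers, supply shifts: Qs = 2(P − 8) + 3.
New equilibrium: consumers pay $32, producers receive $24, Q = 51. (Wedge: Pb − Ps = 8.)
The less price-elastic side of the market bears the larger share of a per-unit tax.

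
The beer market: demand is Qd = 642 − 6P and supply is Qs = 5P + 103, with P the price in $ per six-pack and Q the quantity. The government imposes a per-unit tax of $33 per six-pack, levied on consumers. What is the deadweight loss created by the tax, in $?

Deadweight loss = $1485.

Before the tax: set 642 − 6P = 5P + 103 → P* = $49, Q* = 348.
With the tax collected from consumers, demand (in seller-price terms) shifts: Qd = 642 − 6(P + 33).
Solving gives Q = 258 with consumers paying $64 and sellers receiving $31 (the $33 wedge).
Quantity falls by |ΔQ| = |348 − 258| = 90.
DWL = ½ · t · |ΔQ| = ½ · 33 · 90 = $1485.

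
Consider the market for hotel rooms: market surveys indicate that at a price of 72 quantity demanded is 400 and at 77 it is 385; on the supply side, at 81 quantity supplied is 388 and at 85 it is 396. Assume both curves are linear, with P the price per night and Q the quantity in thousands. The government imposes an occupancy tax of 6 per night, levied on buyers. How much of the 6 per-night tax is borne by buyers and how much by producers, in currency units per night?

Buyers bear 2.4 per night; producers bear 3.6 per night.

Demand slope: (385 − 400)/(77 − 72) = -3, so Qd = 616 − 3P.
Supply slope: (396 − 388)/(85 − 81) = 2, so Qs = 2P + 226.
Before the tax: set 616 − 3P = 2P + 226 → P* = 78, Q* = 382.
With the tax collected from buyers, demand (in seller-price terms) shifts: Qd = 616 − 3(P + 6).
Solving gives Q = 374.8 with buyers paying 80.4 and producers receiving 74.4 (the 6 wedge).
Burden on buyers: 2.4; on producers: 3.6. (They sum to 6.)
The less price-elastic side of the market bears the larger share of a per-unit tax.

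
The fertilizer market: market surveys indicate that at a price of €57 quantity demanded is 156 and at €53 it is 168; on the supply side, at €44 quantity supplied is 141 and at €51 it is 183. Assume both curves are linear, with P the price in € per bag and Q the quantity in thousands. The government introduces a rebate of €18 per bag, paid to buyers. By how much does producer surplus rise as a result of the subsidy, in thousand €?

Demand slope: (168 − 156)/(53 − 57) = -3, so Qd = 327 − 3P.
Supply slope: (183 − 141)/(51 − 44) = 6, so Qs = 6P − 123.
Without the subsidy, 327 − 3P = 6P − 123 gives 9P = 450, so P* = €50 and Q* = 177.
With a per-unit subsidy paid to buyers, each effectively pays P − 18, so demand becomes Qd = 327 − 3(P − 18).
New equilibrium: buyers pay €38, producers receive €56, Q = 213. (Wedge: Pb − Ps = −18.)
ΔPS is the trapezoid between Q = 213 and Q = 177 of height €6: ½ · (177 + 213) · 6 = €1170.

Producer surplus rises by €1170 thousand.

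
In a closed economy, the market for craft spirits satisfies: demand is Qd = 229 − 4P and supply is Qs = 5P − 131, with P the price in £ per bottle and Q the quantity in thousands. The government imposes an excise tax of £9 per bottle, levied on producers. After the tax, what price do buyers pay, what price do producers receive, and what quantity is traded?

Buyers pay £45; producers receive £36; quantity = 49.

Without the tax, 229 − 4P = 5P − 131 gives 9P = 360, so P* = £40 and Q* = 69.
With the tax collected from producers, supply shifts: Qs = 5(P − 9) − 131.
Solving gives Q = 49 with buyers paying £45 and producers receiving £36 (the £9 wedge).
The less price-elastic side of the market bears the larger share of a per-unit tax.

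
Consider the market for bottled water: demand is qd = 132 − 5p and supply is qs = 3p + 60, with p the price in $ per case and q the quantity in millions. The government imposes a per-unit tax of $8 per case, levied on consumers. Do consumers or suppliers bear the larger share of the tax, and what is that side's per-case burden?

Suppliers bear the larger share: $5 per case.

Before the tax: set 132 − 5p = 3p + 60 → p* = $9, q* = 87.
With the tax collected from consumers, demand (in seller-price terms) shifts: qd = 132 − 5(p + 8).
Solving gives q = 72 with consumers paying $12 and suppliers receiving $4 (the $8 wedge).
Per-case burden: consumers $3, suppliers $5.
Suppliers take the larger share because supply is less price-elastic here (demand slope 5 vs supply slope 3).
The less price-elastic side of the market bears the larger share of a per-unit tax.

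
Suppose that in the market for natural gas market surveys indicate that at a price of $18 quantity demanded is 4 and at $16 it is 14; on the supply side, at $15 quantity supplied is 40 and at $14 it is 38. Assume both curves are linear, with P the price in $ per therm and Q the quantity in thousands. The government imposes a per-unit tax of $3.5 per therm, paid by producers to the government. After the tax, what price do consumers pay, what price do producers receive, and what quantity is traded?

Consumers pay $13; producers receive $9.5; quantity = 29.

Demand slope: (14 − 4)/(16 − 18) = -5, so Qd = 94 − 5P.
Supply slope: (38 − 40)/(14 − 15) = 2, so Qs = 2P + 10.
Without the tax, 94 − 5P = 2P + 10 gives 7P = 84, so P* = $12 and Q* = 34.
With the tax collected from producers, supply shifts: Qs = 2(P − 3.5) + 10.
New equilibrium: consumers pay $13, producers receive $9.5, Q = 29. (Wedge: Pb − Ps = 3.5.)
The less price-elastic side of the market bears the larger share of a per-unit tax.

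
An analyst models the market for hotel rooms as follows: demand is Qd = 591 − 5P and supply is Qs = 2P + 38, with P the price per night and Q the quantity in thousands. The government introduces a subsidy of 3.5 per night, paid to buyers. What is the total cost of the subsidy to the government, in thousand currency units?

Government outlay = 703.5 thousand.

Before the subsidy: set 591 − 5P = 2P + 38 → P* = 79, Q* = 196.
With a per-unit subsidy paid to buyers, each effectively pays P − 3.5, so demand becomes Qd = 591 − 5(P − 3.5).
New equilibrium: buyers pay 78, suppliers receive 81.5, Q = 201. (Wedge: Pb − Ps = −3.5.)
Outlay = t · Q = 3.5 · 201 = 703.5.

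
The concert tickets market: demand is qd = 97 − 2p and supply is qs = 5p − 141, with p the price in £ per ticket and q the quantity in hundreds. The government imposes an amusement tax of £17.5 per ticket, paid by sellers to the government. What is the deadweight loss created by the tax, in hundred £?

Without the tax, 97 − 2p = 5p − 141 gives 7p = 238, so p* = £34 and q* = 29.
With the tax collected from sellers, supply shifts: qs = 5(p − 17.5) − 141.
New equilibrium: consumers pay £46.5, sellers receive £29, q = 4. (Wedge: pb − ps = 17.5.)
Quantity falls by |ΔQ| = |29 − 4| = 25.
DWL = ½ · t · |ΔQ| = ½ · 17.5 · 25 = £218.75.

Deadweight loss = £218.75 hundred.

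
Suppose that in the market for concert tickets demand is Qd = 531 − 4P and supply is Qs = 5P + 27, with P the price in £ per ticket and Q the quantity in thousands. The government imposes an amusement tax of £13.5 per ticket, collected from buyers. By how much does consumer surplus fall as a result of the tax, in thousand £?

Before the tax: set 531 − 4P = 5P + 27 → P* = £56, Q* = 307.
With the tax collected from buyers, demand (in seller-price terms) shifts: Qd = 531 − 4(P + 13.5).
New equilibrium: buyers pay £63.5, producers receive £50, Q = 277. (Wedge: Pb − Ps = 13.5.)
ΔCS is the trapezoid between Q = 277 and Q = 307 of height £7.5: ½ · (307 + 277) · 7.5 = £2190.

Consumer surplus falls by £2190 thousand.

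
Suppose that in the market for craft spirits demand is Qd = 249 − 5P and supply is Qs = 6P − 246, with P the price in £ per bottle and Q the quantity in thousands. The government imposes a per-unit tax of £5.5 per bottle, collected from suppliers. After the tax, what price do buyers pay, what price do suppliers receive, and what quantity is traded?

Before the tax: set 249 − 5P = 6P − 246 → P* = £45, Q* = 24.
With the tax collected from suppliers, supply shifts: Qs = 6(P − 5.5) − 246.
Solving gives Q = 9 with buyers paying £48 and suppliers receiving £42.5 (the £5.5 wedge).
The less price-elastic side of the market bears the larger share of a per-unit tax.

Buyers pay £48; suppliers receive £42.5; quantity = 9.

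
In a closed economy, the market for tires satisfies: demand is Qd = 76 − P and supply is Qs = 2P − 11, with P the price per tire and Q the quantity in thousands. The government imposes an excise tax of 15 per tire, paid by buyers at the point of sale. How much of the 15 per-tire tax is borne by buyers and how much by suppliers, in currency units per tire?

Buyers bear 10 per tire; suppliers bear 5 per tire.

Before the tax: set 76 − P = 2P − 11 → P* = 29, Q* = 47.
With the tax collected from buyers, demand (in seller-price terms) shifts: Qd = 76 − (P + 15).
Solving gives Q = 37 with buyers paying 39 and suppliers receiving 24 (the 15 wedge).
Burden on buyers: 10; on suppliers: 5. (They sum to 15.)
The less price-elastic side of the market bears the larger share of a per-unit tax.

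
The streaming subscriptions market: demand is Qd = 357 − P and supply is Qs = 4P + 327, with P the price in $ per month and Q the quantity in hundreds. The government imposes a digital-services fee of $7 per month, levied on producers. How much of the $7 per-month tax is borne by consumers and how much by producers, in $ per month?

Before the tax: set 357 − P = 4P + 327 → P* = $6, Q* = 351.
With the tax collected from producers, supply shifts: Qs = 4(P − 7) + 327.
New equilibrium: consumers pay $11.6, producers receive $4.6, Q = 345.4. (Wedge: Pb − Ps = 7.)
Burden on consumers: $5.6; on producers: $1.4. (They sum to $7.)
The less price-elastic side of the market bears the larger share of a per-unit tax.

Consumers bear $5.6 per month; producers bear $1.4 per month.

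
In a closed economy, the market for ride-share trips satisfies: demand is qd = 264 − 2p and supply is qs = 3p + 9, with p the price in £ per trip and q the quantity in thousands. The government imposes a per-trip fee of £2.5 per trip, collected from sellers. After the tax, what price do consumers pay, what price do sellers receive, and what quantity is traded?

Consumers pay £52.5; sellers receive £50; quantity = 159.

Without the tax, 264 − 2p = 3p + 9 gives 5p = 255, so p* = £51 and q* = 162.
With the tax collected from sellers, supply shifts: qs = 3(p − 2.5) + 9.
New equilibrium: consumers pay £52.5, sellers receive £50, q = 159. (Wedge: pb − ps = 2.5.)
The less price-elastic side of the market bears the larger share of a per-unit tax.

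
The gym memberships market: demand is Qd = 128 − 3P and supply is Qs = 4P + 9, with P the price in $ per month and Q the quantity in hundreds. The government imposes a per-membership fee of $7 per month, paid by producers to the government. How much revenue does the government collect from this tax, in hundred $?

Without the tax, 128 − 3P = 4P + 9 gives 7P = 119, so P* = $17 and Q* = 77.
With the tax collected from producers, supply shifts: Qs = 4(P − 7) + 9.
New equilibrium: consumers pay $21, producers receive $14, Q = 65. (Wedge: Pb − Ps = 7.)
Revenue = t · Q = 7 · 65 = $455.

Tax revenue = $455 hundred.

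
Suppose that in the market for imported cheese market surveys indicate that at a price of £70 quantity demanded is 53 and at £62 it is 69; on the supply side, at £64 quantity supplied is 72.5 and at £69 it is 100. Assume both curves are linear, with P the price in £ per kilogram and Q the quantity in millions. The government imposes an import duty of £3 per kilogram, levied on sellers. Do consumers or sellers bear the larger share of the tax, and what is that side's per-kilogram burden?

Demand slope: (69 − 53)/(62 − 70) = -2, so Qd = 193 − 2P.
Supply slope: (100 − 72.5)/(69 − 64) = 5.5, so Qs = 5.5P − 279.5.
Before the tax: set 193 − 2P = 5.5P − 279.5 → P* = £63, Q* = 67.
With the tax collected from sellers, supply shifts: Qs = 5.5(P − 3) − 279.5.
New equilibrium: consumers pay £65.2, sellers receive £62.2, Q = 62.6. (Wedge: Pb − Ps = 3.)
Per-kilogram burden: consumers £2.2, sellers £0.8.
Consumers take the larger share because demand is less price-elastic here (demand slope 2 vs supply slope 5.5).

Consumers bear the larger share: £2.2 per kilogram.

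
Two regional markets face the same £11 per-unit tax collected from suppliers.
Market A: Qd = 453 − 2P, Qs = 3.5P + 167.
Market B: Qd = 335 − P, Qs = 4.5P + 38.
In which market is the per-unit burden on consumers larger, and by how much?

Market B, by £2.

Market A: pre-tax P* = £52, Q* = 349; post-tax Q = 335; per-unit burden on consumers = £7.
Market B: pre-tax P* = £54, Q* = 281; post-tax Q = 272; per-unit burden on consumers = £9.
Difference: £7 vs £9 → market B is larger by £2.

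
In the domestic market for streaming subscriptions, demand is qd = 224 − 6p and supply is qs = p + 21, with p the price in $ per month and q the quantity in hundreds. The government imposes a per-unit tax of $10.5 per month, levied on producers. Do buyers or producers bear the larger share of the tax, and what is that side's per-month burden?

Before the tax: set 224 − 6p = p + 21 → p* = $29, q* = 50.
With the tax collected from producers, supply shifts: qs = (p − 10.5) + 21.
Solving gives q = 41 with buyers paying $30.5 and producers receiving $20 (the $10.5 wedge).
Per-month burden: buyers $1.5, producers $9.
Producers take the larger share because supply is less price-elastic here (demand slope 6 vs supply slope 1).
The less price-elastic side of the market bears the larger share of a per-unit tax.

Producers bear the larger share: $9 per month.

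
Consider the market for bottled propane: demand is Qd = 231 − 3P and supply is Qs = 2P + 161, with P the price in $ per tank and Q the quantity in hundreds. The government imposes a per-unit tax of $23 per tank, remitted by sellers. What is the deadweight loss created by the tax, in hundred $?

Without the tax, 231 − 3P = 2P + 161 gives 5P = 70, so P* = $14 and Q* = 189.
With the tax collected from sellers, supply shifts: Qs = 2(P − 23) + 161.
New equilibrium: consumers pay $23.2, sellers receive $0.2, Q = 161.4. (Wedge: Pb − Ps = 23.)
Quantity falls by |ΔQ| = |189 − 161.4| = 27.6.
DWL = ½ · t · |ΔQ| = ½ · 23 · 27.6 = $317.4.

Deadweight loss = $317.4 hundred.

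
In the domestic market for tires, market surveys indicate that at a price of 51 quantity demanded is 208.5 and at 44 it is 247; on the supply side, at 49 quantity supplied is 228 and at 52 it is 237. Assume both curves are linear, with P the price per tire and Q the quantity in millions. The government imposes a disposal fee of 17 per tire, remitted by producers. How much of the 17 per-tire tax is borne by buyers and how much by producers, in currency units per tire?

Buyers bear 6 per tire; producers bear 11 per tire.

Demand slope: (247 − 208.5)/(44 − 51) = -5.5, so Qd = 489 − 5.5P.
Supply slope: (237 − 228)/(52 − 49) = 3, so Qs = 3P + 81.
Without the tax, 489 − 5.5P = 3P + 81 gives 8.5P = 408, so P* = 48 and Q* = 225.
With the tax collected from producers, supply shifts: Qs = 3(P − 17) + 81.
New equilibrium: buyers pay 54, producers receive 37, Q = 192. (Wedge: Pb − Ps = 17.)
Burden on buyers: 6; on producers: 11. (They sum to 17.)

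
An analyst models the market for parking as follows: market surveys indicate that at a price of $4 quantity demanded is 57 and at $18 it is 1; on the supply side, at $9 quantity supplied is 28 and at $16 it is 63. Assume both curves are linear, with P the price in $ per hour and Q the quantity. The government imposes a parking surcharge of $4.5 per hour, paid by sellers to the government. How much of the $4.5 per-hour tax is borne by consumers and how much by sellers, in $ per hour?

Demand slope: (1 − 57)/(18 − 4) = -4, so Qd = 73 − 4P.
Supply slope: (63 − 28)/(16 − 9) = 5, so Qs = 5P − 17.
Without the tax, 73 − 4P = 5P − 17 gives 9P = 90, so P* = $10 and Q* = 33.
With the tax collected from sellers, supply shifts: Qs = 5(P − 4.5) − 17.
New equilibrium: consumers pay $12.5, sellers receive $8, Q = 23. (Wedge: Pb − Ps = 4.5.)
Burden on consumers: $2.5; on sellers: $2. (They sum to $4.5.)

Consumers bear $2.5 per hour; sellers bear $2 per hour.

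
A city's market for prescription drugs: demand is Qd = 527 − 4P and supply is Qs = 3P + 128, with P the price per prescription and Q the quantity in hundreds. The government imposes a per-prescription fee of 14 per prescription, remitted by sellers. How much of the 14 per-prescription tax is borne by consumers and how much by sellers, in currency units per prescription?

Consumers bear 6 per prescription; sellers bear 8 per prescription.

Before the tax: set 527 − 4P = 3P + 128 → P* = 57, Q* = 299.
With the tax collected from sellers, supply shifts: Qs = 3(P − 14) + 128.
New equilibrium: consumers pay 63, sellers receive 49, Q = 275. (Wedge: Pb − Ps = 14.)
Burden on consumers: 6; on sellers: 8. (They sum to 14.)
The less price-elastic side of the market bears the larger share of a per-unit tax.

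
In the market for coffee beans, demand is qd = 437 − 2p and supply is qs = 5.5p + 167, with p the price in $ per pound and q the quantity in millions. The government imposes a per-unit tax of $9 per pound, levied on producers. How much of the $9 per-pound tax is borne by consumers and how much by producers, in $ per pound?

Without the tax, 437 − 2p = 5.5p + 167 gives 7.5p = 270, so p* = $36 and q* = 365.
With the tax collected from producers, supply shifts: qs = 5.5(p − 9) + 167.
New equilibrium: consumers pay $42.6, producers receive $33.6, q = 351.8. (Wedge: pb − ps = 9.)
Burden on consumers: $6.6; on producers: $2.4. (They sum to $9.)

Consumers bear $6.6 per pound; producers bear $2.4 per pound.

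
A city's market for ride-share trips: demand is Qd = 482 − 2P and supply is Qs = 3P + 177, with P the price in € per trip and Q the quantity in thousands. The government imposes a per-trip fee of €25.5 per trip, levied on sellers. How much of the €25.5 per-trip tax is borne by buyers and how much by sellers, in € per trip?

Without the tax, 482 − 2P = 3P + 177 gives 5P = 305, so P* = €61 and Q* = 360.
With the tax collected from sellers, supply shifts: Qs = 3(P − 25.5) + 177.
New equilibrium: buyers pay €76.3, sellers receive €50.8, Q = 329.4. (Wedge: Pb − Ps = 25.5.)
Burden on buyers: €15.3; on sellers: €10.2. (They sum to €25.5.)
The less price-elastic side of the market bears the larger share of a per-unit tax.

Buyers bear €15.3 per trip; sellers bear €10.2 per trip.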